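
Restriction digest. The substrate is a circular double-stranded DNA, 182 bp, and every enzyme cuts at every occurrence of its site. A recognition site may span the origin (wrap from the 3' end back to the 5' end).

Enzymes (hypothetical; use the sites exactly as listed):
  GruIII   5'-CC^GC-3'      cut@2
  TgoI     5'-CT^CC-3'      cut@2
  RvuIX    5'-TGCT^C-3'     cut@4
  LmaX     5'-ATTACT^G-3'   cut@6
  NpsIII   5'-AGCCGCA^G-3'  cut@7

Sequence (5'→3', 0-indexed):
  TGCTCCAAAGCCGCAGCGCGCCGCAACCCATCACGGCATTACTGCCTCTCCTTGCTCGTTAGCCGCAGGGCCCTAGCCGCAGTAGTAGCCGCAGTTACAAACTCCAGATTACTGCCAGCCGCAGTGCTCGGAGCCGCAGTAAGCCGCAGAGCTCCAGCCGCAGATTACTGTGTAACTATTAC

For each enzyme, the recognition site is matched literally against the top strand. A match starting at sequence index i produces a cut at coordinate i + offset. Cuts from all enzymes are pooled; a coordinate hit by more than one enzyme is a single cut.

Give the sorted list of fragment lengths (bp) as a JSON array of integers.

[3,3,3,3,3,3,3,3,3,5,5,6,6,7,7,7,7,7,7,8,8,9,10,10,11,14,21]

Site scan:
  GruIII (CCGC, off=2): starts [10, 20, 62, 76, 88, 118, 133, 143, 157] → cuts [12, 22, 64, 78, 90, 120, 135, 145, 159]
  TgoI (CTCC, off=2): starts [2, 47, 101, 151] → cuts [4, 49, 103, 153]
  RvuIX (TGCTC, off=4): starts [0, 52, 124] → cuts [4, 56, 128]
  LmaX (ATTACTG, off=6): starts [37, 107, 163, 177] → cuts [1, 43, 113, 169]
  NpsIII (AGCCGCAG, off=7): starts [8, 60, 74, 86, 116, 131, 141, 155] → cuts [15, 67, 81, 93, 123, 138, 148, 162]

All cut coordinates (distinct, sorted): [1, 4, 12, 15, 22, 43, 49, 56, 64, 67, 78, 81, 90, 93, 103, 113, 120, 123, 128, 135, 138, 145, 148, 153, 159, 162, 169]

Fragments:
  1→4: 3 bp
  4→12: 8 bp
  12→15: 3 bp
  15→22: 7 bp
  22→43: 21 bp
  43→49: 6 bp
  49→56: 7 bp
  56→64: 8 bp
  64→67: 3 bp
  67→78: 11 bp
  78→81: 3 bp
  81→90: 9 bp
  90→93: 3 bp
  93→103: 10 bp
  103→113: 10 bp
  113→120: 7 bp
  120→123: 3 bp
  123→128: 5 bp
  128→135: 7 bp
  135→138: 3 bp
  138→145: 7 bp
  145→148: 3 bp
  148→153: 5 bp
  153→159: 6 bp
  159→162: 3 bp
  162→169: 7 bp
  169→1 (wrap): 182-169+1 = 14 bp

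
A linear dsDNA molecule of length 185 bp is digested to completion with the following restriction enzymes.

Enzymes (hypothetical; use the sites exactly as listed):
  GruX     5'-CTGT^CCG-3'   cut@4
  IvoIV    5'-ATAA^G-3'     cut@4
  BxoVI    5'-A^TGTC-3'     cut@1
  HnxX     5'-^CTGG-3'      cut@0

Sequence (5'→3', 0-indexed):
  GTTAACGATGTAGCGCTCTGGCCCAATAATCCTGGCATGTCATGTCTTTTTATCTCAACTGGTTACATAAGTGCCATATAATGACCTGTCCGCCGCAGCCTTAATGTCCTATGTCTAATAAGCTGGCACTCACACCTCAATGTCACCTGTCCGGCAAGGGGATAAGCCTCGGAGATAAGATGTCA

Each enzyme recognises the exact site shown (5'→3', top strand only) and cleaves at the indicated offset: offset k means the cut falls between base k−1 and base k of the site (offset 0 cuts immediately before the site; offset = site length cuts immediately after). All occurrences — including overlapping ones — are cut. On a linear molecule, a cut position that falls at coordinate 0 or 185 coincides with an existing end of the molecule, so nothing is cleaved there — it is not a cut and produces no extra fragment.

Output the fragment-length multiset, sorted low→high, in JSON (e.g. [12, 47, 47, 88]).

Site scan:
  GruX (CTGTCCG, off=4): starts [85, 146] → cuts [89, 150]
  IvoIV (ATAAG, off=4): starts [66, 117, 161, 174] → cuts [70, 121, 165, 178]
  BxoVI (ATGTC, off=1): starts [36, 41, 103, 110, 139, 179] → cuts [37, 42, 104, 111, 140, 180]
  HnxX (CTGG, off=0): starts [17, 31, 58, 122] → cuts [17, 31, 58, 122]

All cut coordinates (distinct, sorted): [17, 31, 37, 42, 58, 70, 89, 104, 111, 121, 122, 140, 150, 165, 178, 180]

Fragment lengths:
  [0,17): 17 bp
  [17,31): 14 bp
  [31,37): 6 bp
  [37,42): 5 bp
  [42,58): 16 bp
  [58,70): 12 bp
  [70,89): 19 bp
  [89,104): 15 bp
  [104,111): 7 bp
  [111,121): 10 bp
  [121,122): 1 bp
  [122,140): 18 bp
  [140,150): 10 bp
  [150,165): 15 bp
  [165,178): 13 bp
  [178,180): 2 bp
  [180,185): 5 bp

[1,2,5,5,6,7,10,10,12,13,14,15,15,16,17,18,19]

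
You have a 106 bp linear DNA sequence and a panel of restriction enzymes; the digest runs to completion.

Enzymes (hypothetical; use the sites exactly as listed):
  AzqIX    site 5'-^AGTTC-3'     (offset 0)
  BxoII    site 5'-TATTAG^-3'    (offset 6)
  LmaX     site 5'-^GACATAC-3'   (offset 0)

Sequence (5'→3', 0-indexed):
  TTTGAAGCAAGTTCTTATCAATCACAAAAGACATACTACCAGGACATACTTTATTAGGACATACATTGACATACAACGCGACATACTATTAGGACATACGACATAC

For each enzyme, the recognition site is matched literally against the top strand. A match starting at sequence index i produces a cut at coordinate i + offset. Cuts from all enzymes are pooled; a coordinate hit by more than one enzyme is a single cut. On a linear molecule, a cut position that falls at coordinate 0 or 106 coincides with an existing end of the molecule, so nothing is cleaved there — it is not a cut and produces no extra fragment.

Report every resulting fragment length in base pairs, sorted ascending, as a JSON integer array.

Site scan:
  AzqIX (AGTTC, off=0): starts [9] → cuts [9]
  BxoII (TATTAG, off=6): starts [51, 86] → cuts [57, 92]
  LmaX (GACATAC, off=0): starts [29, 42, 57, 67, 79, 92, 99] → cuts [29, 42, 57, 67, 79, 92, 99]

All cut coordinates (distinct, sorted): [9, 29, 42, 57, 67, 79, 92, 99]

Fragments:
  [0,9): 9 bp
  [9,29): 20 bp
  [29,42): 13 bp
  [42,57): 15 bp
  [57,67): 10 bp
  [67,79): 12 bp
  [79,92): 13 bp
  [92,99): 7 bp
  [99,106): 7 bp

[7,7,9,10,12,13,13,15,20]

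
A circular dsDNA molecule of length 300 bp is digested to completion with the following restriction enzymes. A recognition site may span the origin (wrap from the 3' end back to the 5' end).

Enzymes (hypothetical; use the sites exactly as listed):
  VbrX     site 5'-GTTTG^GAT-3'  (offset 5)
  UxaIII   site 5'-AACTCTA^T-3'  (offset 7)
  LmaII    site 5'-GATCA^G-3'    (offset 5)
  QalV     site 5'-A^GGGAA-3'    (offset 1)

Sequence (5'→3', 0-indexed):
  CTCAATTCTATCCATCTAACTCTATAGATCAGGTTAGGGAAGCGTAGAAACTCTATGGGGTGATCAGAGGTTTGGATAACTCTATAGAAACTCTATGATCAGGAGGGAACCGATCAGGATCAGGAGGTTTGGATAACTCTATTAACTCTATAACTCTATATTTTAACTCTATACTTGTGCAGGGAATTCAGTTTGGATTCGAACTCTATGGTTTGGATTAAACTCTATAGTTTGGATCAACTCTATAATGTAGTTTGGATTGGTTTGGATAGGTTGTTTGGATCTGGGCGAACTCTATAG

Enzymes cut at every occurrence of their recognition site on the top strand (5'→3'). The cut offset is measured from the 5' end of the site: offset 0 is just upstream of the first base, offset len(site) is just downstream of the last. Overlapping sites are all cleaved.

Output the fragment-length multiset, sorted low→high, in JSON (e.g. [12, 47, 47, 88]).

[3,5,6,6,7,7,7,8,8,9,9,10,10,10,10,11,11,11,12,12,12,13,13,13,14,17,19,27]

Site scan:
  VbrX (GTTTGGAT, off=5): starts [69, 126, 190, 210, 229, 252, 262, 275] → cuts [74, 131, 195, 215, 234, 257, 267, 280]
  UxaIII (AACTCTAT, off=7): starts [17, 48, 77, 88, 134, 143, 151, 164, 201, 220, 238, 290] → cuts [24, 55, 84, 95, 141, 150, 158, 171, 208, 227, 245, 297]
  LmaII (GATCAG, off=5): starts [26, 61, 96, 111, 117] → cuts [31, 66, 101, 116, 122]
  QalV (AGGGAA, off=1): starts [35, 103, 180] → cuts [36, 104, 181]

Pooled cuts: [24, 31, 36, 55, 66, 74, 84, 95, 101, 104, 116, 122, 131, 141, 150, 158, 171, 181, 195, 208, 215, 227, 234, 245, 257, 267, 280, 297]

Fragments:
  24→31: 7 bp
  31→36: 5 bp
  36→55: 19 bp
  55→66: 11 bp
  66→74: 8 bp
  74→84: 10 bp
  84→95: 11 bp
  95→101: 6 bp
  101→104: 3 bp
  104→116: 12 bp
  116→122: 6 bp
  122→131: 9 bp
  131→141: 10 bp
  141→150: 9 bp
  150→158: 8 bp
  158→171: 13 bp
  171→181: 10 bp
  181→195: 14 bp
  195→208: 13 bp
  208→215: 7 bp
  215→227: 12 bp
  227→234: 7 bp
  234→245: 11 bp
  245→257: 12 bp
  257→267: 10 bp
  267→280: 13 bp
  280→297: 17 bp
  297→24 (wrap): 300-297+24 = 27 bp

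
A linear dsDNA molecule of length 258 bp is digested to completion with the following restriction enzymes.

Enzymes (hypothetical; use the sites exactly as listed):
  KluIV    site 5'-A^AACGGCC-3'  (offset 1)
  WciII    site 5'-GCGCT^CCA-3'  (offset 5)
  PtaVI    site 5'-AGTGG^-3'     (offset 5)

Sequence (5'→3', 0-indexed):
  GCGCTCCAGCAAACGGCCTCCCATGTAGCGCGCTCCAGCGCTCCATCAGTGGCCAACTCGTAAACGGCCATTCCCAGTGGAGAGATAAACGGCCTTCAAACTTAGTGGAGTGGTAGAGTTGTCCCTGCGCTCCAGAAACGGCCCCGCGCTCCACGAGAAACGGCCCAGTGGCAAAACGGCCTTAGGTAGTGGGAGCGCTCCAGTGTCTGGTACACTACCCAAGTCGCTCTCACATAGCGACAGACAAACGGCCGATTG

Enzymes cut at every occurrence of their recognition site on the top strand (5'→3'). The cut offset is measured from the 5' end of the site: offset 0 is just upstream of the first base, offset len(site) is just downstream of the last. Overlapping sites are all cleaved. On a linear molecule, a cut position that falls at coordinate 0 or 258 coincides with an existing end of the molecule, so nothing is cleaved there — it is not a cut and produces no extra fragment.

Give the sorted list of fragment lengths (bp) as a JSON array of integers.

Per-enzyme occurrences:
  KluIV (AAACGGCC, off=1): starts [10, 61, 86, 135, 157, 173, 245] → cuts [11, 62, 87, 136, 158, 174, 246]
  WciII (GCGCTCCA, off=5): starts [0, 29, 37, 126, 145, 194] → cuts [5, 34, 42, 131, 150, 199]
  PtaVI (AGTGG, off=5): starts [47, 75, 103, 108, 166, 187] → cuts [52, 80, 108, 113, 171, 192]

All cut coordinates (distinct, sorted): [5, 11, 34, 42, 52, 62, 80, 87, 108, 113, 131, 136, 150, 158, 171, 174, 192, 199, 246]

Fragment lengths:
  [0,5): 5 bp
  [5,11): 6 bp
  [11,34): 23 bp
  [34,42): 8 bp
  [42,52): 10 bp
  [52,62): 10 bp
  [62,80): 18 bp
  [80,87): 7 bp
  [87,108): 21 bp
  [108,113): 5 bp
  [113,131): 18 bp
  [131,136): 5 bp
  [136,150): 14 bp
  [150,158): 8 bp
  [158,171): 13 bp
  [171,174): 3 bp
  [174,192): 18 bp
  [192,199): 7 bp
  [199,246): 47 bp
  [246,258): 12 bp

[3,5,5,5,6,7,7,8,8,10,10,12,13,14,18,18,18,21,23,47]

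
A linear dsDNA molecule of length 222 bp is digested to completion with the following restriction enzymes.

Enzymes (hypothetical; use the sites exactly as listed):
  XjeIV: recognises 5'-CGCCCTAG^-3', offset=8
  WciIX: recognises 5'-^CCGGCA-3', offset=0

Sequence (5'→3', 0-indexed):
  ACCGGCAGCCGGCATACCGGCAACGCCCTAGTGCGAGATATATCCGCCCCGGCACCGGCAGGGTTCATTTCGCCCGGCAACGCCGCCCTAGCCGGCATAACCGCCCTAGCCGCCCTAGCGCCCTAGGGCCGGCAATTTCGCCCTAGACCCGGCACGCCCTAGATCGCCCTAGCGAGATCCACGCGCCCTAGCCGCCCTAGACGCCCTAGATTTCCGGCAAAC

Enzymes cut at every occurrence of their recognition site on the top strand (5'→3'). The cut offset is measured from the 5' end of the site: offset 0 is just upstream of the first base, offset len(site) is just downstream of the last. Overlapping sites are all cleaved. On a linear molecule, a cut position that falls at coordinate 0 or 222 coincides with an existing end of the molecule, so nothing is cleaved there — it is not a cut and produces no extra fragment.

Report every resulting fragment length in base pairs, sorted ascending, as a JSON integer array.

Per-enzyme occurrences:
  XjeIV CGCCCTAG/8: at [23, 83, 101, 110, 118, 138, 154, 164, 183, 192, 201] ⇒ [31, 91, 109, 118, 126, 146, 162, 172, 191, 200, 209]
  WciIX CCGGCA/0: at [1, 8, 16, 48, 54, 73, 91, 128, 148, 213] ⇒ [1, 8, 16, 48, 54, 73, 91, 128, 148, 213]

Pooled cuts: [1, 8, 16, 31, 48, 54, 73, 91, 109, 118, 126, 128, 146, 148, 162, 172, 191, 200, 209, 213]

Fragments:
  [0,1): 1 bp
  [1,8): 7 bp
  [8,16): 8 bp
  [16,31): 15 bp
  [31,48): 17 bp
  [48,54): 6 bp
  [54,73): 19 bp
  [73,91): 18 bp
  [91,109): 18 bp
  [109,118): 9 bp
  [118,126): 8 bp
  [126,128): 2 bp
  [128,146): 18 bp
  [146,148): 2 bp
  [148,162): 14 bp
  [162,172): 10 bp
  [172,191): 19 bp
  [191,200): 9 bp
  [200,209): 9 bp
  [209,213): 4 bp
  [213,222): 9 bp

[1,2,2,4,6,7,8,8,9,9,9,9,10,14,15,17,18,18,18,19,19]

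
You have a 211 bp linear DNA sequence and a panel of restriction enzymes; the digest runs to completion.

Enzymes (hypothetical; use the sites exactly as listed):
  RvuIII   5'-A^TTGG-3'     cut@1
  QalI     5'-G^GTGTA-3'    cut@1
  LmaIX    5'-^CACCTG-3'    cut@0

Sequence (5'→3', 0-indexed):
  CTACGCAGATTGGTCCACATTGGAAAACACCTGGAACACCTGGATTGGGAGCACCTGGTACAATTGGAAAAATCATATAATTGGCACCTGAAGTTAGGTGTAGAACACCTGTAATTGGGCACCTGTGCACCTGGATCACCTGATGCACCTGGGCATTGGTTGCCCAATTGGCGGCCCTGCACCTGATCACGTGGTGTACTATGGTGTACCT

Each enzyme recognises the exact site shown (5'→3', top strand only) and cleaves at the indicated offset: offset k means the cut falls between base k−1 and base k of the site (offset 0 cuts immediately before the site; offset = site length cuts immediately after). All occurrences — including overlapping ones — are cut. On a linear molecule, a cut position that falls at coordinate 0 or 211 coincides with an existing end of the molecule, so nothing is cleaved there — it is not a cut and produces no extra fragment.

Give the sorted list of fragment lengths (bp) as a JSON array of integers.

[4,5,7,8,8,8,8,8,9,9,9,9,9,10,10,10,12,12,12,13,14,17]

Site scan:
  RvuIII (ATTGG, off=1): starts [8, 18, 43, 62, 79, 113, 154, 166] → cuts [9, 19, 44, 63, 80, 114, 155, 167]
  QalI (GGTGTA, off=1): starts [96, 192, 202] → cuts [97, 193, 203]
  LmaIX (CACCTG, off=0): starts [27, 36, 51, 84, 105, 119, 127, 136, 145, 179] → cuts [27, 36, 51, 84, 105, 119, 127, 136, 145, 179]

Pooled cuts: [9, 19, 27, 36, 44, 51, 63, 80, 84, 97, 105, 114, 119, 127, 136, 145, 155, 167, 179, 193, 203]

Fragment lengths:
  [0,9): 9 bp
  [9,19): 10 bp
  [19,27): 8 bp
  [27,36): 9 bp
  [36,44): 8 bp
  [44,51): 7 bp
  [51,63): 12 bp
  [63,80): 17 bp
  [80,84): 4 bp
  [84,97): 13 bp
  [97,105): 8 bp
  [105,114): 9 bp
  [114,119): 5 bp
  [119,127): 8 bp
  [127,136): 9 bp
  [136,145): 9 bp
  [145,155): 10 bp
  [155,167): 12 bp
  [167,179): 12 bp
  [179,193): 14 bp
  [193,203): 10 bp
  [203,211): 8 bp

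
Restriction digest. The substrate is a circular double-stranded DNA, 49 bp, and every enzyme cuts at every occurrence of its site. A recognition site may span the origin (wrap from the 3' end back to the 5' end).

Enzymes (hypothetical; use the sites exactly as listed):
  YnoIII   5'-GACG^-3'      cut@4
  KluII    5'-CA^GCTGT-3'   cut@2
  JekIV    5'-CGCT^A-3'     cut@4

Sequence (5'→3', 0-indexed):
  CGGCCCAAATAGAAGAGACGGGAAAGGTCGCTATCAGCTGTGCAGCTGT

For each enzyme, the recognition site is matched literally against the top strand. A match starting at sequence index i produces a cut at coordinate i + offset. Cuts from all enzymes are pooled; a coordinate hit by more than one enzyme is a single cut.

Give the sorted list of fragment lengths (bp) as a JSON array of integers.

[4,8,12,25]

Per-enzyme occurrences:
  YnoIII (GACG, off=4): starts [16] → cuts [20]
  KluII (CAGCTGT, off=2): starts [34, 42] → cuts [36, 44]
  JekIV (CGCTA, off=4): starts [28] → cuts [32]

All cut coordinates (distinct, sorted): [20, 32, 36, 44]

Fragment lengths:
  20→32: 12 bp
  32→36: 4 bp
  36→44: 8 bp
  44→20 (wrap): 49-44+20 = 25 bp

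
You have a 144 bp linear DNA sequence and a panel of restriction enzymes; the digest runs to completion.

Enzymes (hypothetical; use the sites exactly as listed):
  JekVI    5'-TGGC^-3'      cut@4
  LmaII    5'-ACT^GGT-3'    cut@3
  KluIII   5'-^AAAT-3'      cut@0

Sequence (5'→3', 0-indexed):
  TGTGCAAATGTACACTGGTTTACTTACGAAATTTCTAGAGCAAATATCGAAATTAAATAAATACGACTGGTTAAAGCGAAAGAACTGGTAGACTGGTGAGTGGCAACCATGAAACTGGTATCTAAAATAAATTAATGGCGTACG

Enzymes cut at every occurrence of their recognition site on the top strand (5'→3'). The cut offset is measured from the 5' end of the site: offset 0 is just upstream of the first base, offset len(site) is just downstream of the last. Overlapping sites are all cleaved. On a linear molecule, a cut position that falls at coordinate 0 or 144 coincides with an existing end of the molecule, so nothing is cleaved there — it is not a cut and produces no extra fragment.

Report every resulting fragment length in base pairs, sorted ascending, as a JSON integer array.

Per-enzyme occurrences:
  JekVI (TGGC, off=4): starts [100, 135] → cuts [104, 139]
  LmaII (ACTGGT, off=3): starts [13, 65, 83, 91, 113] → cuts [16, 68, 86, 94, 116]
  KluIII (AAAT, off=0): starts [5, 28, 41, 49, 54, 58, 124, 128] → cuts [5, 28, 41, 49, 54, 58, 124, 128]

All cut coordinates (distinct, sorted): [5, 16, 28, 41, 49, 54, 58, 68, 86, 94, 104, 116, 124, 128, 139]

Fragments:
  [0,5): 5 bp
  [5,16): 11 bp
  [16,28): 12 bp
  [28,41): 13 bp
  [41,49): 8 bp
  [49,54): 5 bp
  [54,58): 4 bp
  [58,68): 10 bp
  [68,86): 18 bp
  [86,94): 8 bp
  [94,104): 10 bp
  [104,116): 12 bp
  [116,124): 8 bp
  [124,128): 4 bp
  [128,139): 11 bp
  [139,144): 5 bp

[4,4,5,5,5,8,8,8,10,10,11,11,12,12,13,18]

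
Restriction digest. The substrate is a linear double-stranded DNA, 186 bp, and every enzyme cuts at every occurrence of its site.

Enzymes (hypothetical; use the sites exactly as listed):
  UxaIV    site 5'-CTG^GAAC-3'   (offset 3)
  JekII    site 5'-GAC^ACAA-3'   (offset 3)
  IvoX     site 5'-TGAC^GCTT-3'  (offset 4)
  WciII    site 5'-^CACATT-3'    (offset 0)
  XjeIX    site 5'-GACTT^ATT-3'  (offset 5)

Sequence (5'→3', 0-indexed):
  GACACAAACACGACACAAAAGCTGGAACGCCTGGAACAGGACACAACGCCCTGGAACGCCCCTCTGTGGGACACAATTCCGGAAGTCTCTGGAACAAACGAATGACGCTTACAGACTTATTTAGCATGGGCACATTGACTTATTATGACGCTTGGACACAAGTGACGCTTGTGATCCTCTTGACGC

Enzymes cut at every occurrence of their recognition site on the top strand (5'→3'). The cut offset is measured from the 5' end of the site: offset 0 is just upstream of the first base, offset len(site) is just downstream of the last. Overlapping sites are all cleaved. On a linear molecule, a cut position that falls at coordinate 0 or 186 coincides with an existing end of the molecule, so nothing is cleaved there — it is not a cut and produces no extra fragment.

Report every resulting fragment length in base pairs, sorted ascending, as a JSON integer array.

Site scan:
  UxaIV CTGGAAC/3: at [21, 30, 50, 88] ⇒ [24, 33, 53, 91]
  JekII GACACAA/3: at [0, 11, 39, 69, 154] ⇒ [3, 14, 42, 72, 157]
  IvoX TGACGCTT/4: at [102, 145, 162] ⇒ [106, 149, 166]
  WciII CACATT/0: at [130] ⇒ [130]
  XjeIX GACTTATT/5: at [113, 136] ⇒ [118, 141]

Pooled cuts: [3, 14, 24, 33, 42, 53, 72, 91, 106, 118, 130, 141, 149, 157, 166]

Fragment lengths:
  [0,3): 3 bp
  [3,14): 11 bp
  [14,24): 10 bp
  [24,33): 9 bp
  [33,42): 9 bp
  [42,53): 11 bp
  [53,72): 19 bp
  [72,91): 19 bp
  [91,106): 15 bp
  [106,118): 12 bp
  [118,130): 12 bp
  [130,141): 11 bp
  [141,149): 8 bp
  [149,157): 8 bp
  [157,166): 9 bp
  [166,186): 20 bp

[3,8,8,9,9,9,10,11,11,11,12,12,15,19,19,20]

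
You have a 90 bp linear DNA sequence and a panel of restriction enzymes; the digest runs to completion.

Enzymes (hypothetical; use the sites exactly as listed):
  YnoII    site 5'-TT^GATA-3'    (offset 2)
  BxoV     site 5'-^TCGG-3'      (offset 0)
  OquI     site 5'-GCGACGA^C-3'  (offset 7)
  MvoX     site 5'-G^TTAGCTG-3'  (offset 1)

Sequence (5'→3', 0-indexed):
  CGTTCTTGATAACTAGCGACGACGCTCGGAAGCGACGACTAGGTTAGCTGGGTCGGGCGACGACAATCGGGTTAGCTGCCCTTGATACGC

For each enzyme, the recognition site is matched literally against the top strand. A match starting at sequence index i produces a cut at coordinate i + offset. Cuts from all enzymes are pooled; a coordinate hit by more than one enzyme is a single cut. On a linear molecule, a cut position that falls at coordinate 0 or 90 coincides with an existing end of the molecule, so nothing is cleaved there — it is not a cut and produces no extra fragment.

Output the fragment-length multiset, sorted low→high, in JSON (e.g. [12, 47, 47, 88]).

[3,3,5,5,7,7,9,11,12,13,15]

Site scan:
  YnoII (TTGATA, off=2): starts [5, 81] → cuts [7, 83]
  BxoV (TCGG, off=0): starts [25, 52, 66] → cuts [25, 52, 66]
  OquI (GCGACGAC, off=7): starts [15, 31, 56] → cuts [22, 38, 63]
  MvoX (GTTAGCTG, off=1): starts [42, 70] → cuts [43, 71]

Pooled cuts: [7, 22, 25, 38, 43, 52, 63, 66, 71, 83]

Fragment lengths:
  [0,7): 7 bp
  [7,22): 15 bp
  [22,25): 3 bp
  [25,38): 13 bp
  [38,43): 5 bp
  [43,52): 9 bp
  [52,63): 11 bp
  [63,66): 3 bp
  [66,71): 5 bp
  [71,83): 12 bp
  [83,90): 7 bp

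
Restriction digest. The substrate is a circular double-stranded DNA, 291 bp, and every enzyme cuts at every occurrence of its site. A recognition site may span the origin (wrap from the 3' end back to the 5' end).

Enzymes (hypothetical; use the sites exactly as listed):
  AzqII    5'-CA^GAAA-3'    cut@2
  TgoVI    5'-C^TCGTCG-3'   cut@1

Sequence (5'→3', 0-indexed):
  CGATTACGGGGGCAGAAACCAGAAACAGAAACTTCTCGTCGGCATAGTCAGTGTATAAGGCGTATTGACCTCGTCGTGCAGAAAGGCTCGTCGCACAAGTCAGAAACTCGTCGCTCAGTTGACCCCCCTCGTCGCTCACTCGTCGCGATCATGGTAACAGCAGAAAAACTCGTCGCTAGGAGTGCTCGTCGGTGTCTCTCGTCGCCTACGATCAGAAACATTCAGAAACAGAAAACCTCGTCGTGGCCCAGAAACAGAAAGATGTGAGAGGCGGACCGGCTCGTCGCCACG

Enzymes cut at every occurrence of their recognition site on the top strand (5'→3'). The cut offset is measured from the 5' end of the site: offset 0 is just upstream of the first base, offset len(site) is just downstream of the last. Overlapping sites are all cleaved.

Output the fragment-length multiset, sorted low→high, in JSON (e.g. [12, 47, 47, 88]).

[5,6,6,6,7,7,7,7,8,10,10,11,13,13,15,16,16,21,23,24,25,35]

Per-enzyme occurrences:
  AzqII (CAGAAA, off=2): starts [12, 19, 25, 78, 100, 160, 212, 222, 228, 248, 254] → cuts [14, 21, 27, 80, 102, 162, 214, 224, 230, 250, 256]
  TgoVI (CTCGTCG, off=1): starts [34, 69, 86, 106, 127, 138, 168, 184, 197, 236, 279] → cuts [35, 70, 87, 107, 128, 139, 169, 185, 198, 237, 280]

Pooled cuts: [14, 21, 27, 35, 70, 80, 87, 102, 107, 128, 139, 162, 169, 185, 198, 214, 224, 230, 237, 250, 256, 280]

Fragment lengths:
  14→21: 7 bp
  21→27: 6 bp
  27→35: 8 bp
  35→70: 35 bp
  70→80: 10 bp
  80→87: 7 bp
  87→102: 15 bp
  102→107: 5 bp
  107→128: 21 bp
  128→139: 11 bp
  139→162: 23 bp
  162→169: 7 bp
  169→185: 16 bp
  185→198: 13 bp
  198→214: 16 bp
  214→224: 10 bp
  224→230: 6 bp
  230→237: 7 bp
  237→250: 13 bp
  250→256: 6 bp
  256→280: 24 bp
  280→14 (wrap): 291-280+14 = 25 bp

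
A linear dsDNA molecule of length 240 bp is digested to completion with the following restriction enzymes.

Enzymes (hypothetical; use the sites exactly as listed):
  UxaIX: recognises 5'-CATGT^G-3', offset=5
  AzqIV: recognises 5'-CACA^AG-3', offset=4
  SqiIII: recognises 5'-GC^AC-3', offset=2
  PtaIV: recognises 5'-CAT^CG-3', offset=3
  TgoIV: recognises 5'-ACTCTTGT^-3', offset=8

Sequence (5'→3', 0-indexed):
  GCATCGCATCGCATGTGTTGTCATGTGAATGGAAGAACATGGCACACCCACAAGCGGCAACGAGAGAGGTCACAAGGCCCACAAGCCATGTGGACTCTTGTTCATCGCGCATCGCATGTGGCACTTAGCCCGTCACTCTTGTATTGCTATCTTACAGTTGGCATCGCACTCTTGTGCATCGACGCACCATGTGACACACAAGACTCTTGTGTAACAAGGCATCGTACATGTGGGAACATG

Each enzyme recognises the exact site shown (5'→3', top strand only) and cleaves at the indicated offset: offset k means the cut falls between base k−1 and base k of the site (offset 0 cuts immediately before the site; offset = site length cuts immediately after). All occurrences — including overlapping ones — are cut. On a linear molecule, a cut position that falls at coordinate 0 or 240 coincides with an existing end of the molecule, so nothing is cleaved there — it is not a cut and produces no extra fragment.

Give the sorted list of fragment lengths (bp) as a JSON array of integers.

[3,3,4,4,4,5,6,7,7,7,7,8,8,8,9,9,9,9,10,10,10,12,17,20,22,22]

Per-enzyme occurrences:
  UxaIX (CATGTG, off=5): starts [11, 21, 86, 114, 187, 226] → cuts [16, 26, 91, 119, 192, 231]
  AzqIV (CACAAG, off=4): starts [48, 70, 79, 196] → cuts [52, 74, 83, 200]
  SqiIII (GCAC, off=2): starts [41, 120, 165, 183] → cuts [43, 122, 167, 185]
  PtaIV (CATCG, off=3): starts [1, 6, 102, 109, 161, 176, 219] → cuts [4, 9, 105, 112, 164, 179, 222]
  TgoIV (ACTCTTGT, off=8): starts [93, 134, 167, 202] → cuts [101, 142, 175, 210]

All cut coordinates (distinct, sorted): [4, 9, 16, 26, 43, 52, 74, 83, 91, 101, 105, 112, 119, 122, 142, 164, 167, 175, 179, 185, 192, 200, 210, 222, 231]

Fragment lengths:
  [0,4): 4 bp
  [4,9): 5 bp
  [9,16): 7 bp
  [16,26): 10 bp
  [26,43): 17 bp
  [43,52): 9 bp
  [52,74): 22 bp
  [74,83): 9 bp
  [83,91): 8 bp
  [91,101): 10 bp
  [101,105): 4 bp
  [105,112): 7 bp
  [112,119): 7 bp
  [119,122): 3 bp
  [122,142): 20 bp
  [142,164): 22 bp
  [164,167): 3 bp
  [167,175): 8 bp
  [175,179): 4 bp
  [179,185): 6 bp
  [185,192): 7 bp
  [192,200): 8 bp
  [200,210): 10 bp
  [210,222): 12 bp
  [222,231): 9 bp
  [231,240): 9 bp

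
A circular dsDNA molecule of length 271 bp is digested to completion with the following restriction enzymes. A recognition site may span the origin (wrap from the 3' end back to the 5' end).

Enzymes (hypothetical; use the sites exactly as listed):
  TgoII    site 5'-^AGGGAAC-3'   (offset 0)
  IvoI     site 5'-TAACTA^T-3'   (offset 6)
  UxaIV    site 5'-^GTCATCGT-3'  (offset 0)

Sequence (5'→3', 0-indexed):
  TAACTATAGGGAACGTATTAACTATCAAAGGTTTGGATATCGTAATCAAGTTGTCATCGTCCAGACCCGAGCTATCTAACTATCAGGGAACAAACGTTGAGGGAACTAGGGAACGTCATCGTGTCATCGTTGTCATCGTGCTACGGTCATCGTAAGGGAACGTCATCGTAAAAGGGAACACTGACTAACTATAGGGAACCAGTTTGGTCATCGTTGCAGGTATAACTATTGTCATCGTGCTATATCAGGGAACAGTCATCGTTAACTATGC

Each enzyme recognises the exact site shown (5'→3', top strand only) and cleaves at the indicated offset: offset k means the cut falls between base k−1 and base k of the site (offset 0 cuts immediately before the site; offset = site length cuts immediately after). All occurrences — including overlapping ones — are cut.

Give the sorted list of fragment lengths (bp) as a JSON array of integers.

[1,1,2,2,7,7,8,8,8,9,9,9,11,14,14,14,15,16,17,19,22,28,30]

Site scan:
  TgoII (AGGGAAC, off=0): starts [7, 84, 99, 107, 154, 172, 192, 246] → cuts [7, 84, 99, 107, 154, 172, 192, 246]
  IvoI (TAACTAT, off=6): starts [0, 18, 76, 185, 222, 262] → cuts [6, 24, 82, 191, 228, 268]
  UxaIV (GTCATCGT, off=0): starts [52, 114, 122, 131, 145, 161, 206, 230, 254] → cuts [52, 114, 122, 131, 145, 161, 206, 230, 254]

Pooled cuts: [6, 7, 24, 52, 82, 84, 99, 107, 114, 122, 131, 145, 154, 161, 172, 191, 192, 206, 228, 230, 246, 254, 268]

Fragments:
  6→7: 1 bp
  7→24: 17 bp
  24→52: 28 bp
  52→82: 30 bp
  82→84: 2 bp
  84→99: 15 bp
  99→107: 8 bp
  107→114: 7 bp
  114→122: 8 bp
  122→131: 9 bp
  131→145: 14 bp
  145→154: 9 bp
  154→161: 7 bp
  161→172: 11 bp
  172→191: 19 bp
  191→192: 1 bp
  192→206: 14 bp
  206→228: 22 bp
  228→230: 2 bp
  230→246: 16 bp
  246→254: 8 bp
  254→268: 14 bp
  268→6 (wrap): 271-268+6 = 9 bp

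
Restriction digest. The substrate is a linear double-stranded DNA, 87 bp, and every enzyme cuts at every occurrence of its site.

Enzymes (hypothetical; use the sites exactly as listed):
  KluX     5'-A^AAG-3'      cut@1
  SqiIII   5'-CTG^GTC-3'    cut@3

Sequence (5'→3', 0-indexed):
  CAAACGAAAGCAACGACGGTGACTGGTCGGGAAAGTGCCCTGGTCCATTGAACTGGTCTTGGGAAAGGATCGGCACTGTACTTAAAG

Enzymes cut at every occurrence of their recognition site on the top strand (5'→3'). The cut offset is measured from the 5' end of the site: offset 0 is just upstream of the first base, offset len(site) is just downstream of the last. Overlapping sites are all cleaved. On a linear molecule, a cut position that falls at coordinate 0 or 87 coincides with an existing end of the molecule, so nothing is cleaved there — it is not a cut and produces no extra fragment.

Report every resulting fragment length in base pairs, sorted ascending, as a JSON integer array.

[3,7,7,9,10,13,18,20]

Scan for sites:
  KluX (AAAG, off=1): starts [6, 31, 63, 83] → cuts [7, 32, 64, 84]
  SqiIII (CTGGTC, off=3): starts [22, 39, 52] → cuts [25, 42, 55]

All cut coordinates (distinct, sorted): [7, 25, 32, 42, 55, 64, 84]

Fragment lengths:
  [0,7): 7 bp
  [7,25): 18 bp
  [25,32): 7 bp
  [32,42): 10 bp
  [42,55): 13 bp
  [55,64): 9 bp
  [64,84): 20 bp
  [84,87): 3 bp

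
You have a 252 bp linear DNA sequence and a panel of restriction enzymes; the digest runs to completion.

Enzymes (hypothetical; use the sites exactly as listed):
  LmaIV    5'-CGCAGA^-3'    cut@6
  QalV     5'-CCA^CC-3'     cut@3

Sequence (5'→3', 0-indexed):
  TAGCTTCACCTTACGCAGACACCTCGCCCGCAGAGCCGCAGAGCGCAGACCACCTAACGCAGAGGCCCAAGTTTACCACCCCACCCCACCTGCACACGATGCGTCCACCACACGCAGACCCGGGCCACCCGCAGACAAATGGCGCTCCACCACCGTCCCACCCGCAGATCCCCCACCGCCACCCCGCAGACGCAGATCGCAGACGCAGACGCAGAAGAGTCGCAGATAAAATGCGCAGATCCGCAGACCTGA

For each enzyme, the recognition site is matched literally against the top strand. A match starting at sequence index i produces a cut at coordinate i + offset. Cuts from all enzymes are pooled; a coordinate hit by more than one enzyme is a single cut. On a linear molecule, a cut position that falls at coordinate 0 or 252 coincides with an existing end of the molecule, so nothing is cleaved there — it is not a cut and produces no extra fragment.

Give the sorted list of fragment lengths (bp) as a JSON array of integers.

[3,3,5,5,5,6,6,6,6,7,7,7,8,8,8,8,8,9,9,11,11,11,13,14,15,15,19,19]

Per-enzyme occurrences:
  LmaIV CGCAGA/6: at [13, 28, 36, 43, 57, 112, 129, 162, 184, 190, 197, 203, 209, 220, 233, 241] ⇒ [19, 34, 42, 49, 63, 118, 135, 168, 190, 196, 203, 209, 215, 226, 239, 247]
  QalV CCACC/3: at [49, 75, 80, 85, 104, 124, 146, 149, 157, 172, 178] ⇒ [52, 78, 83, 88, 107, 127, 149, 152, 160, 175, 181]

All cut coordinates (distinct, sorted): [19, 34, 42, 49, 52, 63, 78, 83, 88, 107, 118, 127, 135, 149, 152, 160, 168, 175, 181, 190, 196, 203, 209, 215, 226, 239, 247]

Fragment lengths:
  [0,19): 19 bp
  [19,34): 15 bp
  [34,42): 8 bp
  [42,49): 7 bp
  [49,52): 3 bp
  [52,63): 11 bp
  [63,78): 15 bp
  [78,83): 5 bp
  [83,88): 5 bp
  [88,107): 19 bp
  [107,118): 11 bp
  [118,127): 9 bp
  [127,135): 8 bp
  [135,149): 14 bp
  [149,152): 3 bp
  [152,160): 8 bp
  [160,168): 8 bp
  [168,175): 7 bp
  [175,181): 6 bp
  [181,190): 9 bp
  [190,196): 6 bp
  [196,203): 7 bp
  [203,209): 6 bp
  [209,215): 6 bp
  [215,226): 11 bp
  [226,239): 13 bp
  [239,247): 8 bp
  [247,252): 5 bp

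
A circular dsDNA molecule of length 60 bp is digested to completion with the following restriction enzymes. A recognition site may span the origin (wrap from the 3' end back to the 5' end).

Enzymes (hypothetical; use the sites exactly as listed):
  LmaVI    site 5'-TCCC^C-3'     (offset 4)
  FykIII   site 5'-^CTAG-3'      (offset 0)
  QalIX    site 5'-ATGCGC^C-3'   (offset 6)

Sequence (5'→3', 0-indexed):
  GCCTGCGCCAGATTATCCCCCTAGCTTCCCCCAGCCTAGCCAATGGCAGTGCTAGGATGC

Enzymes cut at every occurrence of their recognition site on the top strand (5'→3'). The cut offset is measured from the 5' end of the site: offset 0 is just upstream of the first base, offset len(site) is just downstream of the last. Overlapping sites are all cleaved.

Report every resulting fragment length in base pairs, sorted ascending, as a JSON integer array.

Scan for sites:
  LmaVI (TCCCC, off=4): starts [15, 26] → cuts [19, 30]
  FykIII (CTAG, off=0): starts [20, 35, 51] → cuts [20, 35, 51]
  QalIX (ATGCGCC, off=6): starts [56] → cuts [2]

All cut coordinates (distinct, sorted): [2, 19, 20, 30, 35, 51]

Fragments:
  2→19: 17 bp
  19→20: 1 bp
  20→30: 10 bp
  30→35: 5 bp
  35→51: 16 bp
  51→2 (wrap): 60-51+2 = 11 bp

[1,5,10,11,16,17]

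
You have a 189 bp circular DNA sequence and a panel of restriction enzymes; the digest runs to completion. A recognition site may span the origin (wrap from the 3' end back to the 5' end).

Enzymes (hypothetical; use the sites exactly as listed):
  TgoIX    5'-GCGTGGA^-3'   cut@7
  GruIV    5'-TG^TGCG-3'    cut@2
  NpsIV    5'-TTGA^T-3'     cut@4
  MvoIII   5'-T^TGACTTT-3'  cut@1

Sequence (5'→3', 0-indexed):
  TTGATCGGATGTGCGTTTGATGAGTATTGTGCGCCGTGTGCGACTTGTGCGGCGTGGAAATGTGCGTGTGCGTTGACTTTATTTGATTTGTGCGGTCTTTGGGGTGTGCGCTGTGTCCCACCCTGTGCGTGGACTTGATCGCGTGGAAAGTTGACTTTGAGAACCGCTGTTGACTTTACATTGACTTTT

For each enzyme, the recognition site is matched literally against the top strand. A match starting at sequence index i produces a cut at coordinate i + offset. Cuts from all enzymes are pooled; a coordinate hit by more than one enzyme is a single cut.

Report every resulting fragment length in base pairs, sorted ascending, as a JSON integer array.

[4,4,4,5,5,6,7,8,9,9,9,9,9,11,11,12,13,16,19,19]

Site scan:
  TgoIX GCGTGGA/7: at [51, 126, 140] ⇒ [58, 133, 147]
  GruIV TGTGCG/2: at [9, 27, 36, 45, 60, 66, 88, 104, 123] ⇒ [11, 29, 38, 47, 62, 68, 90, 106, 125]
  NpsIV TTGAT/4: at [0, 16, 82, 134] ⇒ [4, 20, 86, 138]
  MvoIII TTGACTTT/1: at [72, 150, 169, 180] ⇒ [73, 151, 170, 181]

All cut coordinates (distinct, sorted): [4, 11, 20, 29, 38, 47, 58, 62, 68, 73, 86, 90, 106, 125, 133, 138, 147, 151, 170, 181]

Fragments:
  4→11: 7 bp
  11→20: 9 bp
  20→29: 9 bp
  29→38: 9 bp
  38→47: 9 bp
  47→58: 11 bp
  58→62: 4 bp
  62→68: 6 bp
  68→73: 5 bp
  73→86: 13 bp
  86→90: 4 bp
  90→106: 16 bp
  106→125: 19 bp
  125→133: 8 bp
  133→138: 5 bp
  138→147: 9 bp
  147→151: 4 bp
  151→170: 19 bp
  170→181: 11 bp
  181→4 (wrap): 189-181+4 = 12 bp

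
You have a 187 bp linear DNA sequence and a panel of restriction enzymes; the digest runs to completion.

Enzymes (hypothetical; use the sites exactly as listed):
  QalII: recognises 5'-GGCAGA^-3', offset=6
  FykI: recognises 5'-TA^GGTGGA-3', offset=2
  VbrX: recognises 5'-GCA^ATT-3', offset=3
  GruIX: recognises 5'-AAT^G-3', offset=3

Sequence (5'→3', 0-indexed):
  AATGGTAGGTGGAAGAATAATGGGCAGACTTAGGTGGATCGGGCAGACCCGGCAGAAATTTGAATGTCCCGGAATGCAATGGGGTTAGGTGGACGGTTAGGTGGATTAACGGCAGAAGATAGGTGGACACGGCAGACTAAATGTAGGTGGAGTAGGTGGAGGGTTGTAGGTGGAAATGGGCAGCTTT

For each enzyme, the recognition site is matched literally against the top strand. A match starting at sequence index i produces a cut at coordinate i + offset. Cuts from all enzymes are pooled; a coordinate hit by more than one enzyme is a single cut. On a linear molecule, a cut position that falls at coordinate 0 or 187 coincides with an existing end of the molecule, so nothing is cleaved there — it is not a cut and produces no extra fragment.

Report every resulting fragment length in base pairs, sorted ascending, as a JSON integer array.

[3,3,4,4,5,5,6,7,7,9,9,9,9,10,10,12,14,14,15,15,17]

Site scan:
  QalII GGCAGA/6: at [22, 41, 50, 110, 130] ⇒ [28, 47, 56, 116, 136]
  FykI TAGGTGGA/2: at [5, 30, 85, 97, 119, 143, 152, 166] ⇒ [7, 32, 87, 99, 121, 145, 154, 168]
  VbrX (GCAATT, off=3): no sites
  GruIX AATG/3: at [0, 18, 62, 72, 77, 139, 174] ⇒ [3, 21, 65, 75, 80, 142, 177]

All cut coordinates (distinct, sorted): [3, 7, 21, 28, 32, 47, 56, 65, 75, 80, 87, 99, 116, 121, 136, 142, 145, 154, 168, 177]

Fragment lengths:
  [0,3): 3 bp
  [3,7): 4 bp
  [7,21): 14 bp
  [21,28): 7 bp
  [28,32): 4 bp
  [32,47): 15 bp
  [47,56): 9 bp
  [56,65): 9 bp
  [65,75): 10 bp
  [75,80): 5 bp
  [80,87): 7 bp
  [87,99): 12 bp
  [99,116): 17 bp
  [116,121): 5 bp
  [121,136): 15 bp
  [136,142): 6 bp
  [142,145): 3 bp
  [145,154): 9 bp
  [154,168): 14 bp
  [168,177): 9 bp
  [177,187): 10 bp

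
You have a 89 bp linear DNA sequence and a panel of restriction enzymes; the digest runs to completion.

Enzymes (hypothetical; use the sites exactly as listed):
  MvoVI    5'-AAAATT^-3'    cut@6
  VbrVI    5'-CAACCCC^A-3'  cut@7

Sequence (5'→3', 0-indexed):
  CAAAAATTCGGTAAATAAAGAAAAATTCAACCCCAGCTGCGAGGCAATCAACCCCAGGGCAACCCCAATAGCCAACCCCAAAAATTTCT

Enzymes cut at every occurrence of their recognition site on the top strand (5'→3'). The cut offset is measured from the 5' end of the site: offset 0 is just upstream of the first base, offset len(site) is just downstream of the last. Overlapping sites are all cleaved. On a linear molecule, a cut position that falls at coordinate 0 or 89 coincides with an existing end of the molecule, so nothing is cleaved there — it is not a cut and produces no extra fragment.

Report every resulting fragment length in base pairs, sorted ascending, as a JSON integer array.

Site scan:
  MvoVI (AAAATT, off=6): starts [2, 21, 80] → cuts [8, 27, 86]
  VbrVI (CAACCCCA, off=7): starts [27, 48, 59, 72] → cuts [34, 55, 66, 79]

All cut coordinates (distinct, sorted): [8, 27, 34, 55, 66, 79, 86]

Fragment lengths:
  [0,8): 8 bp
  [8,27): 19 bp
  [27,34): 7 bp
  [34,55): 21 bp
  [55,66): 11 bp
  [66,79): 13 bp
  [79,86): 7 bp
  [86,89): 3 bp

[3,7,7,8,11,13,19,21]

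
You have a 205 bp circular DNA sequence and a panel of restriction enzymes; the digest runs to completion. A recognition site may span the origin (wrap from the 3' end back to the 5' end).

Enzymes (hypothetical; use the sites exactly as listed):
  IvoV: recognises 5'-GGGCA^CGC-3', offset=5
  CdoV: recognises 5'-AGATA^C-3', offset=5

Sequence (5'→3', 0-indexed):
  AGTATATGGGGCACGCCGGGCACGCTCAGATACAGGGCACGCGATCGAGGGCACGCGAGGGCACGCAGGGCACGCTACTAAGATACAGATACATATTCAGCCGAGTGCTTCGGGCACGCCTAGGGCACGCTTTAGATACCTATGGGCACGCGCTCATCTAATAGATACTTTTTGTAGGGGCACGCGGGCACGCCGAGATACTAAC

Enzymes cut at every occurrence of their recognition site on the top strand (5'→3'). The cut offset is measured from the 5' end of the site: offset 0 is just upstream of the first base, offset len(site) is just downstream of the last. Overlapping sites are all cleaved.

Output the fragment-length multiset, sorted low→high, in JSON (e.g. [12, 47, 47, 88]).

Scan for sites:
  IvoV GGGCACGC/5: at [8, 17, 34, 48, 58, 67, 111, 122, 143, 177, 185] ⇒ [13, 22, 39, 53, 63, 72, 116, 127, 148, 182, 190]
  CdoV AGATAC/5: at [27, 80, 86, 133, 162, 195] ⇒ [32, 85, 91, 138, 167, 200]

All cut coordinates (distinct, sorted): [13, 22, 32, 39, 53, 63, 72, 85, 91, 116, 127, 138, 148, 167, 182, 190, 200]

Fragment lengths:
  13→22: 9 bp
  22→32: 10 bp
  32→39: 7 bp
  39→53: 14 bp
  53→63: 10 bp
  63→72: 9 bp
  72→85: 13 bp
  85→91: 6 bp
  91→116: 25 bp
  116→127: 11 bp
  127→138: 11 bp
  138→148: 10 bp
  148→167: 19 bp
  167→182: 15 bp
  182→190: 8 bp
  190→200: 10 bp
  200→13 (wrap): 205-200+13 = 18 bp

[6,7,8,9,9,10,10,10,10,11,11,13,14,15,18,19,25]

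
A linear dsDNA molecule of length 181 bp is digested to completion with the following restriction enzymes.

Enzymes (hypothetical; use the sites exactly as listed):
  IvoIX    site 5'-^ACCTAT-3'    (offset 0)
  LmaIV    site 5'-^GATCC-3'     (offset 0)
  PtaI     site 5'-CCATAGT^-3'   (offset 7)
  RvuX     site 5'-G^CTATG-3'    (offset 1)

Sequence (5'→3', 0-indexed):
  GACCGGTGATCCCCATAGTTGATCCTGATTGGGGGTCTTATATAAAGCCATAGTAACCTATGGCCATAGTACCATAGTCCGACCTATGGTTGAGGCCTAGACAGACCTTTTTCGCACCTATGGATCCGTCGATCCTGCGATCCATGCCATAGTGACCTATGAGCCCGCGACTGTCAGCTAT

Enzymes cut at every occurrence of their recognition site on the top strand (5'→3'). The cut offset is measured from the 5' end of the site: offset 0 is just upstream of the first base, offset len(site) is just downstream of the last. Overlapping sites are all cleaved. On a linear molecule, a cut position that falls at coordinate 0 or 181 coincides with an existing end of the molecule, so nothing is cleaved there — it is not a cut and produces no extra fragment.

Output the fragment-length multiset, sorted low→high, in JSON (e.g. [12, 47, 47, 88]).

[1,1,1,3,7,7,8,8,8,12,15,15,27,34,34]

Site scan:
  IvoIX (ACCTAT, off=0): starts [55, 81, 115, 154] → cuts [55, 81, 115, 154]
  LmaIV (GATCC, off=0): starts [7, 20, 122, 130, 138] → cuts [7, 20, 122, 130, 138]
  PtaI (CCATAGT, off=7): starts [12, 47, 63, 71, 146] → cuts [19, 54, 70, 78, 153]
  RvuX (GCTATG, off=1): no sites

Pooled cuts: [7, 19, 20, 54, 55, 70, 78, 81, 115, 122, 130, 138, 153, 154]

Fragment lengths:
  [0,7): 7 bp
  [7,19): 12 bp
  [19,20): 1 bp
  [20,54): 34 bp
  [54,55): 1 bp
  [55,70): 15 bp
  [70,78): 8 bp
  [78,81): 3 bp
  [81,115): 34 bp
  [115,122): 7 bp
  [122,130): 8 bp
  [130,138): 8 bp
  [138,153): 15 bp
  [153,154): 1 bp
  [154,181): 27 bp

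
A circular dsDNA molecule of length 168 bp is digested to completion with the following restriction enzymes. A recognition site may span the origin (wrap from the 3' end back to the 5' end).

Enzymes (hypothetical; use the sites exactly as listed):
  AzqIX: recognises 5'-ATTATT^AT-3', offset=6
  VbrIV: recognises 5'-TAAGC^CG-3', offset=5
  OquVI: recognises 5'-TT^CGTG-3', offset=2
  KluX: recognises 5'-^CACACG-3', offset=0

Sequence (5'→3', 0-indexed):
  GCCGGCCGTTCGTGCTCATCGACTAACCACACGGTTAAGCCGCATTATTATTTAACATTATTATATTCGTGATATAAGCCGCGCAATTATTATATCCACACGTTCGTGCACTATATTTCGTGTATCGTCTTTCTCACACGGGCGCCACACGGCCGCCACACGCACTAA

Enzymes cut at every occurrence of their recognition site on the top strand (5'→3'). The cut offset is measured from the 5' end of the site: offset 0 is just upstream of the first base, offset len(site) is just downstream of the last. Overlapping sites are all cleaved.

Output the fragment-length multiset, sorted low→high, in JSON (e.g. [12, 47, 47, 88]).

Scan for sites:
  AzqIX ATTATTAT/6: at [43, 56, 85] ⇒ [49, 62, 91]
  VbrIV TAAGCCG/5: at [35, 74, 165] ⇒ [2, 40, 79]
  OquVI TTCGTG/2: at [8, 65, 102, 116] ⇒ [10, 67, 104, 118]
  KluX CACACG/0: at [27, 96, 134, 145, 156] ⇒ [27, 96, 134, 145, 156]

All cut coordinates (distinct, sorted): [2, 10, 27, 40, 49, 62, 67, 79, 91, 96, 104, 118, 134, 145, 156]

Fragment lengths:
  2→10: 8 bp
  10→27: 17 bp
  27→40: 13 bp
  40→49: 9 bp
  49→62: 13 bp
  62→67: 5 bp
  67→79: 12 bp
  79→91: 12 bp
  91→96: 5 bp
  96→104: 8 bp
  104→118: 14 bp
  118→134: 16 bp
  134→145: 11 bp
  145→156: 11 bp
  156→2 (wrap): 168-156+2 = 14 bp

[5,5,8,8,9,11,11,12,12,13,13,14,14,16,17]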